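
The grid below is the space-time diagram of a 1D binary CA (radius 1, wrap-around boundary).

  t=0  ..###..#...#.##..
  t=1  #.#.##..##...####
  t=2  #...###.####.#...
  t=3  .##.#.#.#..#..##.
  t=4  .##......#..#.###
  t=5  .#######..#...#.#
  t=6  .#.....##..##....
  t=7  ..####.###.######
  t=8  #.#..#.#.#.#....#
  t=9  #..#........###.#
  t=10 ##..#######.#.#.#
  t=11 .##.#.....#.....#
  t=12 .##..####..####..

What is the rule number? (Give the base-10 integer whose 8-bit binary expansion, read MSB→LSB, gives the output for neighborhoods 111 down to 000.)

  ### -> .   bit 7 = 0  t=0,i=3
  ##. -> #   bit 6 = 1  t=0,i=4
  #.# -> .   bit 5 = 0  t=0,i=12
  #.. -> #   bit 4 = 1  t=0,i=5
  .## -> #   bit 3 = 1  t=0,i=2
  .#. -> .   bit 2 = 0  t=0,i=7
  ..# -> .   bit 1 = 0  t=0,i=1
  ... -> #   bit 0 = 1  t=0,i=0
  bits 01011001 = 89

89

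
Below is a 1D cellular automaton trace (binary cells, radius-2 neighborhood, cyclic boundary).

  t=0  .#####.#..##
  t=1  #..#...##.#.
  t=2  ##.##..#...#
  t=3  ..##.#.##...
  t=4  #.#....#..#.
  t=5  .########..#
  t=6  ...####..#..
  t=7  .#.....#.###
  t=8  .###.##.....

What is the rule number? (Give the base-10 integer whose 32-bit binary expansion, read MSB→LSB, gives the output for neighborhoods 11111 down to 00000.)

  #####|#  b31=1 t=0,i=3
  ####.|.  b30=0 t=0,i=4
  ###.#|.  b29=0 t=0,i=5
  ###..|.  b28=0 t=5,i=8
  ##.##|#  b27=1 t=0,i=0
  ##.#.|.  b26=0 t=0,i=6
  ##..#|#  b25=1 t=2,i=5
  ##...|.  b24=0 t=3,i=9
  #.###|.  b23=0 t=0,i=1
  #.##.|#  b22=1 t=2,i=3
  #.#.#|.  b21=0 t=1,i=10
  #.#..|#  b20=1 t=0,i=7
  #..##|.  b19=0 t=0,i=9
  #..#.|.  b18=0 t=1,i=2
  #...#|.  b17=0 t=1,i=5
  #....|#  b16=1 t=3,i=10
  .####|.  b15=0 t=0,i=2
  .###.|.  b14=0 t=2,i=0
  .##.#|.  b13=0 t=0,i=11
  .##..|.  b12=0 t=2,i=4
  .#.##|.  b11=0 t=3,i=6
  .#.#.|#  b10=1 t=1,i=11
  .#..#|#  b9=1 t=0,i=8
  .#...|#  b8=1 t=1,i=4
  ..###|.  b7=0 t=2,i=11
  ..##.|#  b6=1 t=0,i=10
  ..#.#|.  b5=0 t=4,i=10
  ..#..|#  b4=1 t=1,i=3
  ...##|.  b3=0 t=1,i=6
  ...#.|#  b2=1 t=4,i=6
  ....#|#  b1=1 t=3,i=0
  .....|.  b0=0 t=3,i=11
  bits 10001010010100010000011101010110 = 2320566102

2320566102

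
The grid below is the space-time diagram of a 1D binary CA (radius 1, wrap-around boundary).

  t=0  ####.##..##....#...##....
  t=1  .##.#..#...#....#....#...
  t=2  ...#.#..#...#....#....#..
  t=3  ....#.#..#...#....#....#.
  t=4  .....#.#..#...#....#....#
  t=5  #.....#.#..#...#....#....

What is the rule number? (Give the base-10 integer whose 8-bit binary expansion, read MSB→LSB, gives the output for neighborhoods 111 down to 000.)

  nb ###: next=#  (t=0,i=1, bit7=1)
  nb ##.: next=.  (t=0,i=3, bit6=0)
  nb #.#: next=#  (t=0,i=4, bit5=1)
  nb #..: next=#  (t=0,i=7, bit4=1)
  nb .##: next=.  (t=0,i=0, bit3=0)
  nb .#.: next=.  (t=0,i=15, bit2=0)
  nb ..#: next=.  (t=0,i=8, bit1=0)
  nb ...: next=.  (t=0,i=12, bit0=0)
  bits 10110000 = 176

176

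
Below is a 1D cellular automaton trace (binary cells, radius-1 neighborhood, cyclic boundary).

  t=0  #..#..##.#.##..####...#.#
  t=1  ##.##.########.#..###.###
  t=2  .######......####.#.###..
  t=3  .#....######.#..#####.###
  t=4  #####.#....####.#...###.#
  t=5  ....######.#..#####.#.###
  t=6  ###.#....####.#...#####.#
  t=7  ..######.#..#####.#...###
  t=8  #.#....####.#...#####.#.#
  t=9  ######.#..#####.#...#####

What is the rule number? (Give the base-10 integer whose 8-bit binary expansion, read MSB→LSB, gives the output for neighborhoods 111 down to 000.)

125

  ### -> .   bit 7 = 0  t=0,i=16
  ##. -> #   bit 6 = 1  t=0,i=0
  #.# -> #   bit 5 = 1  t=0,i=8
  #.. -> #   bit 4 = 1  t=0,i=1
  .## -> #   bit 3 = 1  t=0,i=6
  .#. -> #   bit 2 = 1  t=0,i=3
  ..# -> .   bit 1 = 0  t=0,i=2
  ... -> #   bit 0 = 1  t=0,i=20
  bits 01111101 = 125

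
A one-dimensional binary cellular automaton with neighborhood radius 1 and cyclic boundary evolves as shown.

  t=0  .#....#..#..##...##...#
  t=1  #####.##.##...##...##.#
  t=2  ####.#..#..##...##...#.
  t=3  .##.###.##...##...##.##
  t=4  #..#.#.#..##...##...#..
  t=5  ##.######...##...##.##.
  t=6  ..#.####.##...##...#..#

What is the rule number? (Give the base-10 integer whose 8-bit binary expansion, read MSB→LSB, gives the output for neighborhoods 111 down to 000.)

181

  [7] ### => #  t=1,i=0
  [6] ##. => .  t=0,i=13
  [5] #.# => #  t=0,i=0
  [4] #.. => #  t=0,i=2
  [3] .## => .  t=0,i=12
  [2] .#. => #  t=0,i=1
  [1] ..# => .  t=0,i=5
  [0] ... => #  t=0,i=3
  bits 10110101 = 181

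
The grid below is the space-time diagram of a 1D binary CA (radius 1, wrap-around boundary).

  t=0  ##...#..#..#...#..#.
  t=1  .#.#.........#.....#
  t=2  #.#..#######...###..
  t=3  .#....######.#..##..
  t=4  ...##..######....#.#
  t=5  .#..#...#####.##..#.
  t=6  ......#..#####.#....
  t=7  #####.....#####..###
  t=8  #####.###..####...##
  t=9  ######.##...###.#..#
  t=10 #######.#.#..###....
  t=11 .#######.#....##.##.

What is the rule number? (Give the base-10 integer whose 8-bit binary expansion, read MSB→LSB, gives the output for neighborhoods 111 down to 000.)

225

  ###|#  b7=1 t=2,i=6
  ##.|#  b6=1 t=0,i=1
  #.#|#  b5=1 t=0,i=19
  #..|.  b4=0 t=0,i=2
  .##|.  b3=0 t=0,i=0
  .#.|.  b2=0 t=0,i=5
  ..#|.  b1=0 t=0,i=4
  ...|#  b0=1 t=0,i=3
  bits 11100001 = 225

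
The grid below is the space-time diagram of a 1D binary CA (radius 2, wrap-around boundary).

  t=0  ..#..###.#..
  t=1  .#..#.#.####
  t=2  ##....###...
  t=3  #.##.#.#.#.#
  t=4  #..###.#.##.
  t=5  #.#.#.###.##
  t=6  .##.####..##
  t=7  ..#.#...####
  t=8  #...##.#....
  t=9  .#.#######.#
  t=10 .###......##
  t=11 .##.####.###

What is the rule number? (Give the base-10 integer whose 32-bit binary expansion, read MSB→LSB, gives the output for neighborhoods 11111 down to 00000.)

129591629

  [31] ##### => .  t=9,i=5
  [30] ####. => .  t=1,i=10
  [29] ###.# => .  t=0,i=7
  [28] ###.. => .  t=2,i=8
  [27] ##.## => .  t=3,i=1
  [26] ##.#. => #  t=0,i=8
  [25] ##..# => #  t=6,i=8
  [24] ##... => #  t=2,i=2
  [23] #.### => #  t=1,i=8
  [22] #.##. => .  t=3,i=2
  [21] #.#.# => #  t=1,i=6
  [20] #.#.. => #  t=0,i=9
  [19] #..## => #  t=0,i=4
  [18] #..#. => .  t=1,i=3
  [17] #...# => .  t=2,i=10
  [16] #.... => #  t=0,i=11
  [15] .#### => .  t=1,i=9
  [14] .###. => #  t=0,i=6
  [13] .##.# => #  t=3,i=0
  [12] .##.. => .  t=2,i=1
  [11] .#.## => #  t=1,i=7
  [10] .#.#. => .  t=1,i=5
  [9] .#..# => .  t=0,i=3
  [8] .#... => #  t=0,i=10
  [7] ..### => .  t=0,i=5
  [6] ..##. => #  t=2,i=0
  [5] ..#.# => .  t=1,i=4
  [4] ..#.. => .  t=0,i=2
  [3] ...## => #  t=2,i=5
  [2] ...#. => #  t=0,i=1
  [1] ....# => .  t=0,i=0
  [0] ..... => #  t=10,i=6
  bits 00000111101110010110100101001101 = 129591629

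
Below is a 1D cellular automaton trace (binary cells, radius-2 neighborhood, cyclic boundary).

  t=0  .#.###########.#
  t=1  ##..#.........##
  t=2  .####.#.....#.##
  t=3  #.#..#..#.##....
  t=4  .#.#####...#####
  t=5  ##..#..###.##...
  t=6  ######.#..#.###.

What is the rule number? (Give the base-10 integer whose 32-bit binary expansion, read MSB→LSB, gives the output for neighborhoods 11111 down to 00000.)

522688214

  ##### -> .   bit 31 = 0  t=0,i=5
  ####. -> .   bit 30 = 0  t=0,i=12
  ###.# -> .   bit 29 = 0  t=0,i=13
  ###.. -> #   bit 28 = 1  t=1,i=1
  ##.## -> #   bit 27 = 1  t=2,i=0
  ##.#. -> #   bit 26 = 1  t=0,i=14
  ##..# -> #   bit 25 = 1  t=1,i=2
  ##... -> #   bit 24 = 1  t=3,i=12
  #.### -> .   bit 23 = 0  t=0,i=3
  #.##. -> .   bit 22 = 0  t=2,i=14
  #.#.# -> #   bit 21 = 1  t=0,i=1
  #.#.. -> .   bit 20 = 0  t=2,i=6
  #..## -> .   bit 19 = 0  t=5,i=6
  #..#. -> #   bit 18 = 1  t=1,i=3
  #...# -> #   bit 17 = 1  t=4,i=9
  #.... -> #   bit 16 = 1  t=1,i=6
  .#### -> #   bit 15 = 1  t=0,i=4
  .###. -> .   bit 14 = 0  t=5,i=8
  .##.# -> .   bit 13 = 0  t=2,i=15
  .##.. -> #   bit 12 = 1  t=3,i=11
  .#.## -> .   bit 11 = 0  t=0,i=2
  .#.#. -> #   bit 10 = 1  t=0,i=0
  .#..# -> #   bit 9 = 1  t=3,i=3
  .#... -> .   bit 8 = 0  t=1,i=5
  ..### -> #   bit 7 = 1  t=1,i=14
  ..##. -> #   bit 6 = 1  t=5,i=0
  ..#.# -> .   bit 5 = 0  t=2,i=12
  ..#.. -> #   bit 4 = 1  t=1,i=4
  ...## -> .   bit 3 = 0  t=1,i=13
  ...#. -> #   bit 2 = 1  t=2,i=11
  ....# -> #   bit 1 = 1  t=1,i=12
  ..... -> .   bit 0 = 0  t=1,i=7
  bits 00011111001001111001011011010110 = 522688214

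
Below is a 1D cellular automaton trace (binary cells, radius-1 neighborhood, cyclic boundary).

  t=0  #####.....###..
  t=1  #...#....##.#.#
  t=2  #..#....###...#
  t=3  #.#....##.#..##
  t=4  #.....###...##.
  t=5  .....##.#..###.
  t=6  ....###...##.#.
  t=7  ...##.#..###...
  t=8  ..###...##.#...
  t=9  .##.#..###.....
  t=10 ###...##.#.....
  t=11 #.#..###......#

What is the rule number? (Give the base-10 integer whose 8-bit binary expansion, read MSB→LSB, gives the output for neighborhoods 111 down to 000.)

74

  ### -> .   bit 7 = 0  t=0,i=1
  ##. -> #   bit 6 = 1  t=0,i=4
  #.# -> .   bit 5 = 0  t=1,i=11
  #.. -> .   bit 4 = 0  t=0,i=5
  .## -> #   bit 3 = 1  t=0,i=0
  .#. -> .   bit 2 = 0  t=1,i=4
  ..# -> #   bit 1 = 1  t=0,i=9
  ... -> .   bit 0 = 0  t=0,i=6
  bits 01001010 = 74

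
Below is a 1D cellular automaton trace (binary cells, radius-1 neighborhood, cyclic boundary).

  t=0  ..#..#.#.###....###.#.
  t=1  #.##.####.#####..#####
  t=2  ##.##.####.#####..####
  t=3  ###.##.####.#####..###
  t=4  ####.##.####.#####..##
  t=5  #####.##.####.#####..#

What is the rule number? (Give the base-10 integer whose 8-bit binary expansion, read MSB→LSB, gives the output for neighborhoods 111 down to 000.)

245

  ### -> #   bit 7 = 1  t=0,i=10
  ##. -> #   bit 6 = 1  t=0,i=11
  #.# -> #   bit 5 = 1  t=0,i=6
  #.. -> #   bit 4 = 1  t=0,i=3
  .## -> .   bit 3 = 0  t=0,i=9
  .#. -> #   bit 2 = 1  t=0,i=2
  ..# -> .   bit 1 = 0  t=0,i=1
  ... -> #   bit 0 = 1  t=0,i=0
  bits 11110101 = 245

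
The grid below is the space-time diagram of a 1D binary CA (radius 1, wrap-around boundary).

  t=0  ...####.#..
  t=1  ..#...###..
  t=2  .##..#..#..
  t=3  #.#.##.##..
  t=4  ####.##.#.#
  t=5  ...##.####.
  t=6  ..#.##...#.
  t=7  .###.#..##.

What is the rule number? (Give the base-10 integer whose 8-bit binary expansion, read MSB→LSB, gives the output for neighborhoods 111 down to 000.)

  [7] ### => .  t=0,i=4
  [6] ##. => #  t=0,i=6
  [5] #.# => #  t=0,i=7
  [4] #.. => .  t=0,i=9
  [3] .## => .  t=0,i=3
  [2] .#. => #  t=0,i=8
  [1] ..# => #  t=0,i=2
  [0] ... => .  t=0,i=0
  bits 01100110 = 102

102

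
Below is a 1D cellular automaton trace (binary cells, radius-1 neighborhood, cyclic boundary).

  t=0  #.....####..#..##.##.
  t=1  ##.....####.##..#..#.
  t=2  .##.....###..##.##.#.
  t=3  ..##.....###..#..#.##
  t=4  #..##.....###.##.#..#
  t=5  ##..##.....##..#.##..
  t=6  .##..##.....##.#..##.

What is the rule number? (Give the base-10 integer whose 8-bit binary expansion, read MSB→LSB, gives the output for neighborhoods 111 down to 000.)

212

  nb ###: next=#  (t=0,i=7, bit7=1)
  nb ##.: next=#  (t=0,i=9, bit6=1)
  nb #.#: next=.  (t=0,i=17, bit5=0)
  nb #..: next=#  (t=0,i=1, bit4=1)
  nb .##: next=.  (t=0,i=6, bit3=0)
  nb .#.: next=#  (t=0,i=0, bit2=1)
  nb ..#: next=.  (t=0,i=5, bit1=0)
  nb ...: next=.  (t=0,i=2, bit0=0)
  bits 11010100 = 212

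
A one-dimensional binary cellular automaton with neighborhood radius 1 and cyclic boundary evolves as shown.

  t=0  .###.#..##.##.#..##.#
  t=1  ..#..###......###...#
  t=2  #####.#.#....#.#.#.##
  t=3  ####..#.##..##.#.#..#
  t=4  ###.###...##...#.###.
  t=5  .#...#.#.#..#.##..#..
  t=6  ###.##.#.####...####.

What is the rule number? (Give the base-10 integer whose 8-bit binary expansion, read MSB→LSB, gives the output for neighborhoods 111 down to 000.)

  ###|#  b7=1 t=0,i=2
  ##.|.  b6=0 t=0,i=3
  #.#|.  b5=0 t=0,i=0
  #..|#  b4=1 t=0,i=6
  .##|.  b3=0 t=0,i=1
  .#.|#  b2=1 t=0,i=5
  ..#|#  b1=1 t=0,i=7
  ...|.  b0=0 t=1,i=9
  bits 10010110 = 150

150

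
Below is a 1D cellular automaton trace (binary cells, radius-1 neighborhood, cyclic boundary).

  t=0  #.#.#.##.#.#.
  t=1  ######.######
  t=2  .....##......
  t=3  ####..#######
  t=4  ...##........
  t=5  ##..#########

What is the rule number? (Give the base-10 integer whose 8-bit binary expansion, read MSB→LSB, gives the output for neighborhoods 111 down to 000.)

117

  nb ###: next=.  (t=1,i=0, bit7=0)
  nb ##.: next=#  (t=0,i=7, bit6=1)
  nb #.#: next=#  (t=0,i=1, bit5=1)
  nb #..: next=#  (t=2,i=7, bit4=1)
  nb .##: next=.  (t=0,i=6, bit3=0)
  nb .#.: next=#  (t=0,i=0, bit2=1)
  nb ..#: next=.  (t=2,i=4, bit1=0)
  nb ...: next=#  (t=2,i=0, bit0=1)
  bits 01110101 = 117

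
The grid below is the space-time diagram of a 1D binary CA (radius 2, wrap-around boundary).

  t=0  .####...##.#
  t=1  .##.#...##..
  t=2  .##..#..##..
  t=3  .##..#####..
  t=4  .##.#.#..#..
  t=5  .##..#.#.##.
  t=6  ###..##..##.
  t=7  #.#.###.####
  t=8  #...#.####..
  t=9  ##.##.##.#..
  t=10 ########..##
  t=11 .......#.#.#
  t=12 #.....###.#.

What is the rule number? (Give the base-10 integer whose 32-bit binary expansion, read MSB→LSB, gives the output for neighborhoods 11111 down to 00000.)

952678260

  [31] ##### => .  t=3,i=7
  [30] ####. => .  t=0,i=3
  [29] ###.# => #  t=7,i=0
  [28] ###.. => #  t=0,i=4
  [27] ##.## => #  t=6,i=11
  [26] ##.#. => .  t=0,i=10
  [25] ##..# => .  t=2,i=3
  [24] ##... => .  t=0,i=5
  [23] #.### => #  t=0,i=1
  [22] #.##. => #  t=5,i=9
  [21] #.#.# => .  t=0,i=11
  [20] #.#.. => .  t=1,i=4
  [19] #..## => #  t=2,i=7
  [18] #..#. => .  t=2,i=4
  [17] #...# => .  t=0,i=6
  [16] #.... => .  t=11,i=1
  [15] .#### => #  t=0,i=2
  [14] .###. => .  t=6,i=1
  [13] .##.# => #  t=0,i=9
  [12] .##.. => #  t=1,i=9
  [11] .#.## => .  t=0,i=0
  [10] .#.#. => #  t=4,i=5
  [9] .#..# => #  t=2,i=6
  [8] .#... => #  t=1,i=5
  [7] ..### => .  t=3,i=5
  [6] ..##. => #  t=0,i=8
  [5] ..#.# => #  t=5,i=5
  [4] ..#.. => #  t=2,i=5
  [3] ...## => .  t=0,i=7
  [2] ...#. => #  t=8,i=3
  [1] ....# => .  t=11,i=5
  [0] ..... => .  t=11,i=2
  bits 00111000110010001011011101110100 = 952678260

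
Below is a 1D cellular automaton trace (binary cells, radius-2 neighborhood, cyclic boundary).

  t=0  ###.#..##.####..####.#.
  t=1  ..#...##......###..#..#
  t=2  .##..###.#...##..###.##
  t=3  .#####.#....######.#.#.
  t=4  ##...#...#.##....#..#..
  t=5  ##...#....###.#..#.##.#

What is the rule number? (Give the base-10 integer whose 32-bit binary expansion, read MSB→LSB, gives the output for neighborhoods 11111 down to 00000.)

575479000

  [31] ##### => .  t=3,i=3
  [30] ####. => .  t=0,i=12
  [29] ###.# => #  t=0,i=2
  [28] ###.. => .  t=0,i=13
  [27] ##.## => .  t=0,i=9
  [26] ##.#. => .  t=0,i=3
  [25] ##..# => #  t=0,i=14
  [24] ##... => .  t=1,i=8
  [23] #.### => .  t=0,i=0
  [22] #.##. => #  t=2,i=1
  [21] #.#.# => .  t=0,i=21
  [20] #.#.. => .  t=0,i=4
  [19] #..## => #  t=0,i=6
  [18] #..#. => #  t=1,i=1
  [17] #...# => .  t=1,i=4
  [16] #.... => #  t=1,i=9
  [15] .#### => .  t=0,i=11
  [14] .###. => .  t=0,i=1
  [13] .##.# => .  t=0,i=8
  [12] .##.. => #  t=1,i=7
  [11] .#.## => #  t=0,i=22
  [10] .#.#. => #  t=3,i=20
  [9] .#..# => .  t=0,i=5
  [8] .#... => .  t=1,i=3
  [7] ..### => #  t=0,i=16
  [6] ..##. => #  t=0,i=7
  [5] ..#.# => .  t=4,i=9
  [4] ..#.. => #  t=1,i=2
  [3] ...## => #  t=1,i=5
  [2] ...#. => .  t=4,i=4
  [1] ....# => .  t=1,i=12
  [0] ..... => .  t=1,i=10
  bits 00100010010011010001110011011000 = 575479000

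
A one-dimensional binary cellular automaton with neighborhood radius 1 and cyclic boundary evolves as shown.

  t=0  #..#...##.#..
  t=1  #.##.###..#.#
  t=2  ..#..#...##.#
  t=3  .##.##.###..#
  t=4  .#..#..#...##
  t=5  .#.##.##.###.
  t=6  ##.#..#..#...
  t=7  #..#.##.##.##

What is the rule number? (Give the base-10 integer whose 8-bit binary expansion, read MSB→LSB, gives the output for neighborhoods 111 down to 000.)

  nb ###: next=.  (t=1,i=6, bit7=0)
  nb ##.: next=.  (t=0,i=8, bit6=0)
  nb #.#: next=.  (t=0,i=9, bit5=0)
  nb #..: next=.  (t=0,i=1, bit4=0)
  nb .##: next=#  (t=0,i=7, bit3=1)
  nb .#.: next=#  (t=0,i=0, bit2=1)
  nb ..#: next=#  (t=0,i=2, bit1=1)
  nb ...: next=#  (t=0,i=5, bit0=1)
  bits 00001111 = 15

15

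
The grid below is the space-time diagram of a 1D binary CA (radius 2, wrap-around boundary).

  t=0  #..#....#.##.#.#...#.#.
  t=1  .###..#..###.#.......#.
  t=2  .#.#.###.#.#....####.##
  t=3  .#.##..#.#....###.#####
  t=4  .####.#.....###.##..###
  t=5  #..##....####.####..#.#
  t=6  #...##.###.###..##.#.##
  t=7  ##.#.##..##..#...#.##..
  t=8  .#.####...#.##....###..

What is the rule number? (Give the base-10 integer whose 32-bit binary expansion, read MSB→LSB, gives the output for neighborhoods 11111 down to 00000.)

4184095387

  [31] ##### => #  t=3,i=20
  [30] ####. => #  t=2,i=18
  [29] ###.# => #  t=1,i=11
  [28] ###.. => #  t=1,i=3
  [27] ##.## => #  t=2,i=20
  [26] ##.#. => .  t=0,i=12
  [25] ##..# => .  t=1,i=4
  [24] ##... => #  t=5,i=5
  [23] #.### => .  t=2,i=5
  [22] #.##. => #  t=0,i=10
  [21] #.#.# => #  t=0,i=13
  [20] #.#.. => .  t=0,i=0
  [19] #..## => .  t=1,i=0
  [18] #..#. => #  t=0,i=2
  [17] #...# => .  t=0,i=17
  [16] #.... => .  t=0,i=5
  [15] .#### => .  t=2,i=17
  [14] .###. => .  t=1,i=2
  [13] .##.# => #  t=0,i=11
  [12] .##.. => #  t=3,i=4
  [11] .#.## => #  t=0,i=9
  [10] .#.#. => .  t=0,i=14
  [9] .#..# => #  t=0,i=1
  [8] .#... => .  t=0,i=4
  [7] ..### => #  t=1,i=1
  [6] ..##. => .  t=5,i=3
  [5] ..#.# => .  t=0,i=8
  [4] ..#.. => #  t=0,i=3
  [3] ...## => #  t=2,i=15
  [2] ...#. => .  t=0,i=7
  [1] ....# => #  t=0,i=6
  [0] ..... => #  t=1,i=16
  bits 11111001011001000011101010011011 = 4184095387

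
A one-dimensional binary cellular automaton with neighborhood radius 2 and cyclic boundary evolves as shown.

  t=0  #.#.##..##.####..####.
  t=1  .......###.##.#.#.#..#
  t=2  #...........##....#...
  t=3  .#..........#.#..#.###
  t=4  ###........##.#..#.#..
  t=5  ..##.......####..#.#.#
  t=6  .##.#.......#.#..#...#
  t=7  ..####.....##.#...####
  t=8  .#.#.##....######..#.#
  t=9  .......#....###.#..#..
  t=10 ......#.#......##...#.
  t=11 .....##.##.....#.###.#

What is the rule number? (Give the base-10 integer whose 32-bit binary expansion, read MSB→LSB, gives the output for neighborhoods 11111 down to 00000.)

  #####|#  b31=1 t=8,i=13
  ####.|.  b30=0 t=0,i=13
  ###.#|.  b29=0 t=0,i=20
  ###..|#  b28=1 t=0,i=14
  ##.##|.  b27=0 t=0,i=10
  ##.#.|#  b26=1 t=0,i=21
  ##..#|.  b25=0 t=0,i=6
  ##...|#  b24=1 t=2,i=14
  #.###|#  b23=1 t=0,i=11
  #.##.|.  b22=0 t=0,i=4
  #.#.#|.  b21=0 t=0,i=0
  #.#..|#  b20=1 t=1,i=18
  #..##|#  b19=1 t=0,i=7
  #..#.|.  b18=0 t=1,i=20
  #...#|#  b17=1 t=2,i=20
  #....|.  b16=0 t=1,i=1
  .####|#  b15=1 t=0,i=12
  .###.|.  b14=0 t=1,i=8
  .##.#|#  b13=1 t=0,i=9
  .##..|.  b12=0 t=0,i=5
  .#.##|.  b11=0 t=0,i=3
  .#.#.|.  b10=0 t=0,i=1
  .#..#|.  b9=0 t=1,i=19
  .#...|#  b8=1 t=1,i=0
  ..###|.  b7=0 t=0,i=17
  ..##.|#  b6=1 t=0,i=8
  ..#.#|#  b5=1 t=3,i=12
  ..#..|.  b4=0 t=1,i=21
  ...##|.  b3=0 t=1,i=6
  ...#.|#  b2=1 t=2,i=17
  ....#|.  b1=0 t=1,i=5
  .....|.  b0=0 t=1,i=2
  bits 10010101100110101010000101100100 = 2509939044

2509939044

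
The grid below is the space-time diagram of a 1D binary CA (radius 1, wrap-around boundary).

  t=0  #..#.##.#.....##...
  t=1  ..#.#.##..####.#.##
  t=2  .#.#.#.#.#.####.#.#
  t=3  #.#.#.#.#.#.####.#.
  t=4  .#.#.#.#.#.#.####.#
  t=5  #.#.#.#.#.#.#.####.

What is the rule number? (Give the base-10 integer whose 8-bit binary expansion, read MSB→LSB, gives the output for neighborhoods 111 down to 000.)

227

  nb ###: next=#  (t=1,i=11, bit7=1)
  nb ##.: next=#  (t=0,i=6, bit6=1)
  nb #.#: next=#  (t=0,i=4, bit5=1)
  nb #..: next=.  (t=0,i=1, bit4=0)
  nb .##: next=.  (t=0,i=5, bit3=0)
  nb .#.: next=.  (t=0,i=0, bit2=0)
  nb ..#: next=#  (t=0,i=2, bit1=1)
  nb ...: next=#  (t=0,i=10, bit0=1)
  bits 11100011 = 227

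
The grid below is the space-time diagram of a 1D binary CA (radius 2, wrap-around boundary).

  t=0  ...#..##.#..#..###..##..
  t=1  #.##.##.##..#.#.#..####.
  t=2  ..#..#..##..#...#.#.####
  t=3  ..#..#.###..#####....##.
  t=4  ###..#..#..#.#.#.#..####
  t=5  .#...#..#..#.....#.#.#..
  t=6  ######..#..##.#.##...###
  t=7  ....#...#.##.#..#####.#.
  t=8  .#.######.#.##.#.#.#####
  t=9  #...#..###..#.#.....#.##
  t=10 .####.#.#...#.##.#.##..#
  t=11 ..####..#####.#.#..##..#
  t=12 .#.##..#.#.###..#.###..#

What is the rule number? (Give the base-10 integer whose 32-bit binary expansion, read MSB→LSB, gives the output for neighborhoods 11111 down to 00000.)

  #####|.  b31=0 t=3,i=14
  ####.|#  b30=1 t=1,i=21
  ###.#|#  b29=1 t=1,i=22
  ###..|.  b28=0 t=0,i=17
  ##.##|.  b27=0 t=1,i=4
  ##.#.|#  b26=1 t=0,i=8
  ##..#|.  b25=0 t=0,i=18
  ##...|#  b24=1 t=0,i=22
  #.###|.  b23=0 t=2,i=20
  #.##.|#  b22=1 t=1,i=2
  #.#.#|.  b21=0 t=1,i=0
  #.#..|#  b20=1 t=0,i=9
  #..##|#  b19=1 t=0,i=5
  #..#.|.  b18=0 t=0,i=11
  #...#|#  b17=1 t=2,i=14
  #....|.  b16=0 t=0,i=23
  .####|#  b15=1 t=1,i=20
  .###.|#  b14=1 t=0,i=16
  .##.#|.  b13=0 t=0,i=7
  .##..|#  b12=1 t=0,i=21
  .#.##|.  b11=0 t=1,i=1
  .#.#.|.  b10=0 t=1,i=13
  .#..#|.  b9=0 t=0,i=4
  .#...|#  b8=1 t=2,i=13
  ..###|.  b7=0 t=0,i=15
  ..##.|#  b6=1 t=0,i=6
  ..#.#|#  b5=1 t=1,i=12
  ..#..|#  b4=1 t=0,i=3
  ...##|#  b3=1 t=3,i=20
  ...#.|#  b2=1 t=0,i=2
  ....#|.  b1=0 t=0,i=1
  .....|#  b0=1 t=0,i=0
  bits 01100101010110101101000101111101 = 1700450685

1700450685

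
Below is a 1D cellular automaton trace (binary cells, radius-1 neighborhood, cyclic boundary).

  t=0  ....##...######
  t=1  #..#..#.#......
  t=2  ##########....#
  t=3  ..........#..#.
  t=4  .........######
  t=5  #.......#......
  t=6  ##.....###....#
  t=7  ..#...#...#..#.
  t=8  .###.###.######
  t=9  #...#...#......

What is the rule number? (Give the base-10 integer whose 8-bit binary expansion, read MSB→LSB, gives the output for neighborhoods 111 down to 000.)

54

  ### -> .   bit 7 = 0  t=0,i=10
  ##. -> .   bit 6 = 0  t=0,i=5
  #.# -> #   bit 5 = 1  t=1,i=7
  #.. -> #   bit 4 = 1  t=0,i=0
  .## -> .   bit 3 = 0  t=0,i=4
  .#. -> #   bit 2 = 1  t=1,i=0
  ..# -> #   bit 1 = 1  t=0,i=3
  ... -> .   bit 0 = 0  t=0,i=1
  bits 00110110 = 54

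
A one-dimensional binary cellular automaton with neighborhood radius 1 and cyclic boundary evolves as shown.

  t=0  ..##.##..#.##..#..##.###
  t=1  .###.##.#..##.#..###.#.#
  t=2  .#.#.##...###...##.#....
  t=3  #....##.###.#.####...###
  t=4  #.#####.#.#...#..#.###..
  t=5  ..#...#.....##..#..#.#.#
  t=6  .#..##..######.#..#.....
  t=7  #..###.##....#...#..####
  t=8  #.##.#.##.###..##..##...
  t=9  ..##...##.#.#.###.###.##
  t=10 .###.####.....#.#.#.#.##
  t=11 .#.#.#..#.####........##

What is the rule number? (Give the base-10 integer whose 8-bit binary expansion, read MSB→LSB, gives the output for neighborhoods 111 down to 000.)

  ###|.  b7=0 t=0,i=22
  ##.|#  b6=1 t=0,i=3
  #.#|.  b5=0 t=0,i=4
  #..|.  b4=0 t=0,i=0
  .##|#  b3=1 t=0,i=2
  .#.|.  b2=0 t=0,i=9
  ..#|#  b1=1 t=0,i=1
  ...|#  b0=1 t=2,i=8
  bits 01001011 = 75

75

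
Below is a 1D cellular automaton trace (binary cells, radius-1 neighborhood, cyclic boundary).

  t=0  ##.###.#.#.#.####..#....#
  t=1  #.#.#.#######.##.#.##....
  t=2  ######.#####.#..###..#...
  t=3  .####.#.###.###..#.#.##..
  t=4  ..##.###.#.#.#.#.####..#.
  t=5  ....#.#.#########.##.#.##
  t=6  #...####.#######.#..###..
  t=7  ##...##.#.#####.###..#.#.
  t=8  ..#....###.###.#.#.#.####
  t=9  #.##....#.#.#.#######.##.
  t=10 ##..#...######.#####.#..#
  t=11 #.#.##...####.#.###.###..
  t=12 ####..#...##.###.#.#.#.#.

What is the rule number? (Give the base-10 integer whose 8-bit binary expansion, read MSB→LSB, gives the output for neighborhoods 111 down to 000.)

180

  [7] ### => #  t=0,i=0
  [6] ##. => .  t=0,i=1
  [5] #.# => #  t=0,i=2
  [4] #.. => #  t=0,i=17
  [3] .## => .  t=0,i=3
  [2] .#. => #  t=0,i=7
  [1] ..# => .  t=0,i=18
  [0] ... => .  t=0,i=21
  bits 10110100 = 180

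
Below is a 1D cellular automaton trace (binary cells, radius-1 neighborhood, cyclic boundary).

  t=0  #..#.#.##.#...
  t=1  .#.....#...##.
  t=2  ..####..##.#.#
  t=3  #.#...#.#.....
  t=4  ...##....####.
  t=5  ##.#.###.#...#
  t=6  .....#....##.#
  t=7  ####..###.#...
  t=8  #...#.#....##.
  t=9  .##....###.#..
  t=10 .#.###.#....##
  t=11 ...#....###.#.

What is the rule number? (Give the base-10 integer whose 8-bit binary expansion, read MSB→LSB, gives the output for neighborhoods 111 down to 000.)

  ### -> .   bit 7 = 0  t=2,i=3
  ##. -> .   bit 6 = 0  t=0,i=8
  #.# -> .   bit 5 = 0  t=0,i=4
  #.. -> #   bit 4 = 1  t=0,i=1
  .## -> #   bit 3 = 1  t=0,i=7
  .#. -> .   bit 2 = 0  t=0,i=0
  ..# -> .   bit 1 = 0  t=0,i=2
  ... -> #   bit 0 = 1  t=0,i=12
  bits 00011001 = 25

25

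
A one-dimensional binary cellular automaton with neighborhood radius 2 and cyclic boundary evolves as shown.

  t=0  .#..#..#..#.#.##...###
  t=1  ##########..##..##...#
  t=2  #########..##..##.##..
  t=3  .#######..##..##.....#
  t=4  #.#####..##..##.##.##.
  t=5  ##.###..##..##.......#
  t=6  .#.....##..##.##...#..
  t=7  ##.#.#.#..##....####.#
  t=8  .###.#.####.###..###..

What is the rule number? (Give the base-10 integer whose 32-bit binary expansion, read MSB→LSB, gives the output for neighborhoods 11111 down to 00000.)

3846146646

  nb #####: next=#  (t=1,i=1, bit31=1)
  nb ####.: next=#  (t=1,i=8, bit30=1)
  nb ###.#: next=#  (t=0,i=21, bit29=1)
  nb ###..: next=.  (t=1,i=9, bit28=0)
  nb ##.##: next=.  (t=2,i=17, bit27=0)
  nb ##.#.: next=#  (t=0,i=0, bit26=1)
  nb ##..#: next=.  (t=1,i=10, bit25=0)
  nb ##...: next=#  (t=0,i=16, bit24=1)
  nb #.###: next=.  (t=3,i=1, bit23=0)
  nb #.##.: next=.  (t=0,i=14, bit22=0)
  nb #.#.#: next=#  (t=0,i=12, bit21=1)
  nb #.#..: next=#  (t=0,i=1, bit20=1)
  nb #..##: next=#  (t=1,i=11, bit19=1)
  nb #..#.: next=#  (t=0,i=3, bit18=1)
  nb #...#: next=#  (t=0,i=17, bit17=1)
  nb #....: next=#  (t=3,i=17, bit16=1)
  nb .####: next=#  (t=1,i=0, bit15=1)
  nb .###.: next=.  (t=0,i=20, bit14=0)
  nb .##.#: next=.  (t=2,i=16, bit13=0)
  nb .##..: next=.  (t=0,i=15, bit12=0)
  nb .#.##: next=#  (t=0,i=13, bit11=1)
  nb .#.#.: next=.  (t=0,i=11, bit10=0)
  nb .#..#: next=#  (t=0,i=2, bit9=1)
  nb .#...: next=.  (t=6,i=2, bit8=0)
  nb ..###: next=.  (t=0,i=19, bit7=0)
  nb ..##.: next=#  (t=1,i=12, bit6=1)
  nb ..#.#: next=.  (t=0,i=10, bit5=0)
  nb ..#..: next=#  (t=0,i=4, bit4=1)
  nb ...##: next=.  (t=0,i=18, bit3=0)
  nb ...#.: next=#  (t=3,i=20, bit2=1)
  nb ....#: next=#  (t=3,i=19, bit1=1)
  nb .....: next=.  (t=3,i=18, bit0=0)
  bits 11100101001111111000101001010110 = 3846146646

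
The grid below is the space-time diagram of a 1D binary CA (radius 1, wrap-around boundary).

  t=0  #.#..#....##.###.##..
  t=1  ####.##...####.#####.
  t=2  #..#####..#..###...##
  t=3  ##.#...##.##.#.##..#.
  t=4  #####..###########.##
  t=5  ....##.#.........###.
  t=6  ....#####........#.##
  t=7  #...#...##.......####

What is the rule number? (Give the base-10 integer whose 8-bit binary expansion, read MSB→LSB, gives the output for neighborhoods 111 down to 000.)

  ###|.  b7=0 t=0,i=14
  ##.|#  b6=1 t=0,i=11
  #.#|#  b5=1 t=0,i=1
  #..|#  b4=1 t=0,i=3
  .##|#  b3=1 t=0,i=10
  .#.|#  b2=1 t=0,i=0
  ..#|.  b1=0 t=0,i=4
  ...|.  b0=0 t=0,i=7
  bits 01111100 = 124

124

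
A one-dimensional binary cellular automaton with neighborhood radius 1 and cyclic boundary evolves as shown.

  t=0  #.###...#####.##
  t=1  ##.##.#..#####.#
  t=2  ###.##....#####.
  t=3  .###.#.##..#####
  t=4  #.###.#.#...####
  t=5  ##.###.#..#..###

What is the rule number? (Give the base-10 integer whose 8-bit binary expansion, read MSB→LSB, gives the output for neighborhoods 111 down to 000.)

  ###|#  b7=1 t=0,i=3
  ##.|#  b6=1 t=0,i=0
  #.#|#  b5=1 t=0,i=1
  #..|.  b4=0 t=0,i=5
  .##|.  b3=0 t=0,i=2
  .#.|.  b2=0 t=1,i=6
  ..#|.  b1=0 t=0,i=7
  ...|#  b0=1 t=0,i=6
  bits 11100001 = 225

225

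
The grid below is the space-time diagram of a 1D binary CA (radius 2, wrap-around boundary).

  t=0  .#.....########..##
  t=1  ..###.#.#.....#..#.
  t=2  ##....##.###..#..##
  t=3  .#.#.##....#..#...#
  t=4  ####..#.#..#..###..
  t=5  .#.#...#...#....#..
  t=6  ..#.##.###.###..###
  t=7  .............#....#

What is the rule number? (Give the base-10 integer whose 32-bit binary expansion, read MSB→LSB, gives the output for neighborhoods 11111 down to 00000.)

270767449

  #####|.  b31=0 t=0,i=9
  ####.|.  b30=0 t=0,i=13
  ###.#|.  b29=0 t=1,i=4
  ###..|#  b28=1 t=0,i=14
  ##.##|.  b27=0 t=2,i=8
  ##.#.|.  b26=0 t=0,i=0
  ##..#|.  b25=0 t=0,i=15
  ##...|.  b24=0 t=2,i=2
  #.###|.  b23=0 t=2,i=9
  #.##.|.  b22=0 t=3,i=5
  #.#.#|#  b21=1 t=1,i=6
  #.#..|.  b20=0 t=0,i=1
  #..##|.  b19=0 t=0,i=16
  #..#.|.  b18=0 t=1,i=16
  #...#|#  b17=1 t=1,i=0
  #....|#  b16=1 t=0,i=3
  .####|#  b15=1 t=0,i=8
  .###.|.  b14=0 t=1,i=3
  .##.#|.  b13=0 t=0,i=18
  .##..|#  b12=1 t=3,i=6
  .#.##|.  b11=0 t=3,i=4
  .#.#.|#  b10=1 t=1,i=7
  .#..#|.  b9=0 t=1,i=15
  .#...|#  b8=1 t=0,i=2
  ..###|.  b7=0 t=0,i=7
  ..##.|#  b6=1 t=0,i=17
  ..#.#|.  b5=0 t=3,i=18
  ..#..|#  b4=1 t=1,i=14
  ...##|#  b3=1 t=0,i=6
  ...#.|.  b2=0 t=1,i=13
  ....#|.  b1=0 t=0,i=5
  .....|#  b0=1 t=0,i=4
  bits 00010000001000111001010101011001 = 270767449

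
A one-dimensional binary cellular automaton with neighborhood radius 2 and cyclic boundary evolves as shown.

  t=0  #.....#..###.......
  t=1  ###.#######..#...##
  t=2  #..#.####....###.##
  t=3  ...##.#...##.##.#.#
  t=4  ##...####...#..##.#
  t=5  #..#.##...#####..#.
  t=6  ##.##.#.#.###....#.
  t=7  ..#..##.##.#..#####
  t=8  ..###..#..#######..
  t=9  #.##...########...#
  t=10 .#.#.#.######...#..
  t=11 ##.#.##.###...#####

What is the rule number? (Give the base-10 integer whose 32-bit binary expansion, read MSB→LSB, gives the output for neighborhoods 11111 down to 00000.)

  nb #####: next=#  (t=1,i=0, bit31=1)
  nb ####.: next=.  (t=1,i=1, bit30=0)
  nb ###.#: next=.  (t=1,i=2, bit29=0)
  nb ###..: next=.  (t=0,i=11, bit28=0)
  nb ##.##: next=#  (t=1,i=3, bit27=1)
  nb ##.#.: next=#  (t=3,i=5, bit26=1)
  nb ##..#: next=.  (t=1,i=11, bit25=0)
  nb ##...: next=.  (t=0,i=12, bit24=0)
  nb #.###: next=.  (t=1,i=4, bit23=0)
  nb #.##.: next=.  (t=3,i=13, bit22=0)
  nb #.#.#: next=#  (t=3,i=16, bit21=1)
  nb #.#..: next=#  (t=3,i=6, bit20=1)
  nb #..##: next=#  (t=0,i=8, bit19=1)
  nb #..#.: next=.  (t=1,i=12, bit18=0)
  nb #...#: next=#  (t=1,i=15, bit17=1)
  nb #....: next=#  (t=0,i=2, bit16=1)
  nb .####: next=#  (t=1,i=5, bit15=1)
  nb .###.: next=#  (t=0,i=10, bit14=1)
  nb .##.#: next=.  (t=3,i=4, bit13=0)
  nb .##..: next=#  (t=5,i=6, bit12=1)
  nb .#.##: next=#  (t=2,i=4, bit11=1)
  nb .#.#.: next=.  (t=3,i=17, bit10=0)
  nb .#..#: next=#  (t=0,i=7, bit9=1)
  nb .#...: next=#  (t=0,i=1, bit8=1)
  nb ..###: next=#  (t=0,i=9, bit7=1)
  nb ..##.: next=.  (t=3,i=3, bit6=0)
  nb ..#.#: next=#  (t=2,i=3, bit5=1)
  nb ..#..: next=#  (t=0,i=0, bit4=1)
  nb ...##: next=.  (t=1,i=16, bit3=0)
  nb ...#.: next=#  (t=0,i=5, bit2=1)
  nb ....#: next=#  (t=0,i=4, bit1=1)
  nb .....: next=.  (t=0,i=3, bit0=0)
  bits 10001100001110111101101110110110 = 2352733110

2352733110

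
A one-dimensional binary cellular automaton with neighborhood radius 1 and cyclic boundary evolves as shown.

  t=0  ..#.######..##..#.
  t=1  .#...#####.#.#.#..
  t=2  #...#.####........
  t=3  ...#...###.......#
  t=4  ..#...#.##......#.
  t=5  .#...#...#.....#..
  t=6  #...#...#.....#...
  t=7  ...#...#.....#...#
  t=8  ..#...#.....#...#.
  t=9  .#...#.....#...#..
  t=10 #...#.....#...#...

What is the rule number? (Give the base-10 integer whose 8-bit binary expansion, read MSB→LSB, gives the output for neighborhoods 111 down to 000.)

194

  [7] ### => #  t=0,i=5
  [6] ##. => #  t=0,i=9
  [5] #.# => .  t=0,i=3
  [4] #.. => .  t=0,i=10
  [3] .## => .  t=0,i=4
  [2] .#. => .  t=0,i=2
  [1] ..# => #  t=0,i=1
  [0] ... => .  t=0,i=0
  bits 11000010 = 194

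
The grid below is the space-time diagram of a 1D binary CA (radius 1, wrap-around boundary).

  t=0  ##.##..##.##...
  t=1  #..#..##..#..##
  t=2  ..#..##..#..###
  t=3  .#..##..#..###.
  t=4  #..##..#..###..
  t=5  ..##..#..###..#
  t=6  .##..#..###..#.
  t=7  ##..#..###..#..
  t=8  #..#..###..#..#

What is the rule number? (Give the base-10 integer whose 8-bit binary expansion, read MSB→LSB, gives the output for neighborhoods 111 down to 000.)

139

  [7] ### => #  t=1,i=14
  [6] ##. => .  t=0,i=1
  [5] #.# => .  t=0,i=2
  [4] #.. => .  t=0,i=5
  [3] .## => #  t=0,i=0
  [2] .#. => .  t=1,i=3
  [1] ..# => #  t=0,i=6
  [0] ... => #  t=0,i=13
  bits 10001011 = 139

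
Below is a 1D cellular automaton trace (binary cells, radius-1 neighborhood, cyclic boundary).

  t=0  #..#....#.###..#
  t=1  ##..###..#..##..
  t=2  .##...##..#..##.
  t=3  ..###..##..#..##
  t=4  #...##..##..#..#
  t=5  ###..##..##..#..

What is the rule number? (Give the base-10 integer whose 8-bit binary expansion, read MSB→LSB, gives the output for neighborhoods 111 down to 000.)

113

  ###|.  b7=0 t=0,i=11
  ##.|#  b6=1 t=0,i=0
  #.#|#  b5=1 t=0,i=9
  #..|#  b4=1 t=0,i=1
  .##|.  b3=0 t=0,i=10
  .#.|.  b2=0 t=0,i=3
  ..#|.  b1=0 t=0,i=2
  ...|#  b0=1 t=0,i=5
  bits 01110001 = 113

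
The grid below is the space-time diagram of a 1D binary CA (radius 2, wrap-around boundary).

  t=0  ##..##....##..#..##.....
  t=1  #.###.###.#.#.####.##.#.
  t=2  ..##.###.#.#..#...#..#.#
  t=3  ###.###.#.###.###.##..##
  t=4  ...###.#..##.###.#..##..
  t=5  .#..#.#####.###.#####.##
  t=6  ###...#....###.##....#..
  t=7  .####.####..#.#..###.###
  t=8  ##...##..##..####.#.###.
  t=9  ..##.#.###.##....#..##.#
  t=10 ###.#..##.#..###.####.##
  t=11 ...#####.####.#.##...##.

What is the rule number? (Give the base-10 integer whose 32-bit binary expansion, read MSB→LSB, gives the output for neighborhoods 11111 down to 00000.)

  #####|.  b31=0 t=3,i=0
  ####.|.  b30=0 t=1,i=16
  ###.#|.  b29=0 t=1,i=4
  ###..|#  b28=1 t=6,i=2
  ##.##|#  b27=1 t=1,i=5
  ##.#.|#  b26=1 t=1,i=9
  ##..#|#  b25=1 t=0,i=2
  ##...|#  b24=1 t=0,i=6
  #.###|#  b23=1 t=1,i=2
  #.##.|.  b22=0 t=1,i=19
  #.#.#|.  b21=0 t=1,i=0
  #.#..|#  b20=1 t=2,i=11
  #..##|#  b19=1 t=0,i=3
  #..#.|.  b18=0 t=0,i=13
  #...#|#  b17=1 t=2,i=16
  #....|#  b16=1 t=0,i=7
  .####|.  b15=0 t=1,i=15
  .###.|#  b14=1 t=1,i=3
  .##.#|.  b13=0 t=1,i=20
  .##..|.  b12=0 t=0,i=1
  .#.##|.  b11=0 t=1,i=1
  .#.#.|#  b10=1 t=1,i=11
  .#..#|#  b9=1 t=0,i=15
  .#...|#  b8=1 t=2,i=15
  ..###|.  b7=0 t=3,i=22
  ..##.|#  b6=1 t=0,i=0
  ..#.#|.  b5=0 t=2,i=21
  ..#..|#  b4=1 t=0,i=14
  ...##|.  b3=0 t=0,i=9
  ...#.|.  b2=0 t=2,i=17
  ....#|#  b1=1 t=0,i=8
  .....|.  b0=0 t=0,i=21
  bits 00011111100110110100011101010010 = 530270034

530270034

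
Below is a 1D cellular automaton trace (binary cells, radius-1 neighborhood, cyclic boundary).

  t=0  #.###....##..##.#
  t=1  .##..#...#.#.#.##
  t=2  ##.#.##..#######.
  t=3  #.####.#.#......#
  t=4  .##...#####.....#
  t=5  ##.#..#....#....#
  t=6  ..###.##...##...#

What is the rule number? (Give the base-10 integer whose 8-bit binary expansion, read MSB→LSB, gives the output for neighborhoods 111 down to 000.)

  ###|.  b7=0 t=0,i=3
  ##.|.  b6=0 t=0,i=0
  #.#|#  b5=1 t=0,i=1
  #..|#  b4=1 t=0,i=5
  .##|#  b3=1 t=0,i=2
  .#.|#  b2=1 t=1,i=5
  ..#|.  b1=0 t=0,i=8
  ...|.  b0=0 t=0,i=6
  bits 00111100 = 60

60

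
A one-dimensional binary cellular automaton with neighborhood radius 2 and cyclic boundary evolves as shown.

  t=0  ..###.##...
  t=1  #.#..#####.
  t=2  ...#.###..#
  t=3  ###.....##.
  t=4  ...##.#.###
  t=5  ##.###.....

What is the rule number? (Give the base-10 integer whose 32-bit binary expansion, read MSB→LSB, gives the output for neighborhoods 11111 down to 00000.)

2403840966

  nb #####: next=#  (t=1,i=7, bit31=1)
  nb ####.: next=.  (t=1,i=8, bit30=0)
  nb ###.#: next=.  (t=0,i=4, bit29=0)
  nb ###..: next=.  (t=2,i=7, bit28=0)
  nb ##.##: next=#  (t=0,i=5, bit27=1)
  nb ##.#.: next=#  (t=1,i=10, bit26=1)
  nb ##..#: next=#  (t=2,i=8, bit25=1)
  nb ##...: next=#  (t=0,i=8, bit24=1)
  nb #.###: next=.  (t=2,i=5, bit23=0)
  nb #.##.: next=#  (t=0,i=6, bit22=1)
  nb #.#.#: next=.  (t=1,i=0, bit21=0)
  nb #.#..: next=.  (t=1,i=2, bit20=0)
  nb #..##: next=.  (t=1,i=4, bit19=0)
  nb #..#.: next=#  (t=2,i=9, bit18=1)
  nb #...#: next=#  (t=2,i=1, bit17=1)
  nb #....: next=#  (t=0,i=9, bit16=1)
  nb .####: next=#  (t=1,i=6, bit15=1)
  nb .###.: next=.  (t=0,i=3, bit14=0)
  nb .##.#: next=#  (t=3,i=9, bit13=1)
  nb .##..: next=#  (t=0,i=7, bit12=1)
  nb .#.##: next=.  (t=2,i=4, bit11=0)
  nb .#.#.: next=.  (t=1,i=1, bit10=0)
  nb .#..#: next=#  (t=1,i=3, bit9=1)
  nb .#...: next=#  (t=2,i=0, bit8=1)
  nb ..###: next=#  (t=0,i=2, bit7=1)
  nb ..##.: next=#  (t=3,i=8, bit6=1)
  nb ..#.#: next=.  (t=2,i=3, bit5=0)
  nb ..#..: next=.  (t=2,i=10, bit4=0)
  nb ...##: next=.  (t=0,i=1, bit3=0)
  nb ...#.: next=#  (t=2,i=2, bit2=1)
  nb ....#: next=#  (t=0,i=0, bit1=1)
  nb .....: next=.  (t=0,i=10, bit0=0)
  bits 10001111010001111011001111000110 = 2403840966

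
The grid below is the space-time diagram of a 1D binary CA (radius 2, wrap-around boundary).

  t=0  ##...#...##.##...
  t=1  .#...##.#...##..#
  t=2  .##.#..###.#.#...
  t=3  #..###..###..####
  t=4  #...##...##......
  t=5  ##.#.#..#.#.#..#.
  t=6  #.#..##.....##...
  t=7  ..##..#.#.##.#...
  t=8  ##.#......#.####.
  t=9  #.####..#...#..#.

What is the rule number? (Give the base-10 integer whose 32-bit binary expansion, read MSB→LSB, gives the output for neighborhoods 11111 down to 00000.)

  ##### -> .   bit 31 = 0  t=3,i=15
  ####. -> .   bit 30 = 0  t=3,i=16
  ###.# -> #   bit 29 = 1  t=2,i=9
  ###.. -> #   bit 28 = 1  t=3,i=0
  ##.## -> .   bit 27 = 0  t=0,i=11
  ##.#. -> #   bit 26 = 1  t=1,i=7
  ##..# -> .   bit 25 = 0  t=1,i=14
  ##... -> .   bit 24 = 0  t=0,i=2
  #.### -> #   bit 23 = 1  t=8,i=12
  #.##. -> #   bit 22 = 1  t=0,i=12
  #.#.# -> .   bit 21 = 0  t=2,i=11
  #.#.. -> #   bit 20 = 1  t=1,i=1
  #..## -> .   bit 19 = 0  t=2,i=6
  #..#. -> .   bit 18 = 0  t=1,i=15
  #...# -> .   bit 17 = 0  t=0,i=3
  #.... -> #   bit 16 = 1  t=2,i=15
  .#### -> .   bit 15 = 0  t=3,i=14
  .###. -> #   bit 14 = 1  t=2,i=8
  .##.# -> .   bit 13 = 0  t=0,i=10
  .##.. -> #   bit 12 = 1  t=0,i=1
  .#.## -> .   bit 11 = 0  t=5,i=16
  .#.#. -> .   bit 10 = 0  t=1,i=0
  .#..# -> #   bit 9 = 1  t=2,i=5
  .#... -> #   bit 8 = 1  t=0,i=6
  ..### -> .   bit 7 = 0  t=2,i=7
  ..##. -> .   bit 6 = 0  t=0,i=0
  ..#.# -> .   bit 5 = 0  t=1,i=16
  ..#.. -> #   bit 4 = 1  t=0,i=5
  ...## -> #   bit 3 = 1  t=0,i=8
  ...#. -> .   bit 2 = 0  t=0,i=4
  ....# -> #   bit 1 = 1  t=2,i=16
  ..... -> .   bit 0 = 0  t=4,i=13
  bits 00110100110100010101001100011010 = 886133530

886133530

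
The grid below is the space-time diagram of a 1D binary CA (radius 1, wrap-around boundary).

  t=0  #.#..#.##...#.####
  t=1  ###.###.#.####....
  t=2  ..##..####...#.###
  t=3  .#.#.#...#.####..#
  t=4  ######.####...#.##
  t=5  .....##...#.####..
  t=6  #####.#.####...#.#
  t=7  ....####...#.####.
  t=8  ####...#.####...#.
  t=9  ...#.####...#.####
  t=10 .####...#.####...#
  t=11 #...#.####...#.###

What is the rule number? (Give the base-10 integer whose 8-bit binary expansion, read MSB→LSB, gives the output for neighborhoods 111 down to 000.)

  nb ###: next=.  (t=0,i=15, bit7=0)
  nb ##.: next=#  (t=0,i=0, bit6=1)
  nb #.#: next=#  (t=0,i=1, bit5=1)
  nb #..: next=.  (t=0,i=3, bit4=0)
  nb .##: next=.  (t=0,i=7, bit3=0)
  nb .#.: next=#  (t=0,i=2, bit2=1)
  nb ..#: next=#  (t=0,i=4, bit1=1)
  nb ...: next=#  (t=0,i=10, bit0=1)
  bits 01100111 = 103

103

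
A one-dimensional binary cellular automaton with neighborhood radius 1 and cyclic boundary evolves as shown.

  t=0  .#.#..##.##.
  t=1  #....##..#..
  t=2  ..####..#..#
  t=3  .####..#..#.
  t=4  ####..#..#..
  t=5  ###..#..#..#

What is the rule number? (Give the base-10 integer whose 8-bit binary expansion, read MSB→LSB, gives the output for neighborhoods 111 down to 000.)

  [7] ### => #  t=2,i=3
  [6] ##. => .  t=0,i=7
  [5] #.# => .  t=0,i=2
  [4] #.. => .  t=0,i=4
  [3] .## => #  t=0,i=6
  [2] .#. => .  t=0,i=1
  [1] ..# => #  t=0,i=0
  [0] ... => #  t=1,i=2
  bits 10001011 = 139

139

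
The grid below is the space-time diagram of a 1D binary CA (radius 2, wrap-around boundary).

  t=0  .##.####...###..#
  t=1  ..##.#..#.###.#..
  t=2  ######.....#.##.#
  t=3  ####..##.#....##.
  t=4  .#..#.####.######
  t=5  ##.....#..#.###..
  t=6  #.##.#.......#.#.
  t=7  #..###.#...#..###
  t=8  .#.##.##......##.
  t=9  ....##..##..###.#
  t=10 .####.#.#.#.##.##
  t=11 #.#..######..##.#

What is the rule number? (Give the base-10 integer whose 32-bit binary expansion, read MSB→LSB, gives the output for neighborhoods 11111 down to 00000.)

  #####|#  b31=1 t=2,i=1
  ####.|.  b30=0 t=0,i=6
  ###.#|.  b29=0 t=1,i=12
  ###..|.  b28=0 t=0,i=7
  ##.##|#  b27=1 t=0,i=3
  ##.#.|#  b26=1 t=1,i=4
  ##..#|#  b25=1 t=0,i=14
  ##...|#  b24=1 t=0,i=8
  #.###|.  b23=0 t=0,i=4
  #.##.|.  b22=0 t=0,i=1
  #.#.#|#  b21=1 t=6,i=0
  #.#..|#  b20=1 t=1,i=5
  #..##|.  b19=0 t=3,i=5
  #..#.|.  b18=0 t=0,i=15
  #...#|.  b17=0 t=0,i=9
  #....|#  b16=1 t=1,i=16
  .####|#  b15=1 t=0,i=5
  .###.|#  b14=1 t=0,i=12
  .##.#|#  b13=1 t=0,i=2
  .##..|.  b12=0 t=5,i=1
  .#.##|.  b11=0 t=0,i=0
  .#.#.|#  b10=1 t=6,i=14
  .#..#|.  b9=0 t=1,i=6
  .#...|.  b8=0 t=1,i=15
  ..###|#  b7=1 t=0,i=11
  ..##.|#  b6=1 t=1,i=2
  ..#.#|.  b5=0 t=0,i=16
  ..#..|.  b4=0 t=5,i=7
  ...##|#  b3=1 t=0,i=10
  ...#.|.  b2=0 t=2,i=10
  ....#|#  b1=1 t=1,i=0
  .....|.  b0=0 t=2,i=8
  bits 10001111001100011110010011001010 = 2402411722

2402411722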